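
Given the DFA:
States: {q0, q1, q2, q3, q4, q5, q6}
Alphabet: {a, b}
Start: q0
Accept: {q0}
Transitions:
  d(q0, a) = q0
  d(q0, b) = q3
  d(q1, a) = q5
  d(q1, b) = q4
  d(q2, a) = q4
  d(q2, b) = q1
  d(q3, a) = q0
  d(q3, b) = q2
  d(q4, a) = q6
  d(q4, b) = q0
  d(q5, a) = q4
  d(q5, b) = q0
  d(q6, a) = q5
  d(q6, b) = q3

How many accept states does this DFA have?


Accept states listed: {q0}
Counting: q0(1)

1


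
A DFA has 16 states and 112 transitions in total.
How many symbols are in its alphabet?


Each state has exactly one transition per symbol.
|alphabet| = transitions / states = 112 / 16 = 7

7


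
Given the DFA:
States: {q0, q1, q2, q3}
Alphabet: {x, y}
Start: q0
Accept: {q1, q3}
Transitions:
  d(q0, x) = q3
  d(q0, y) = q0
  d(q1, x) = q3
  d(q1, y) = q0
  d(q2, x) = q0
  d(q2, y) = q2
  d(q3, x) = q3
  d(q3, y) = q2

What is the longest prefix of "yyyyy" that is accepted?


Run the DFA, marking each prefix where the state is accepting:
  "" -> q0 [reject]
  "y" -> q0 [reject]
  "yy" -> q0 [reject]
  "yyy" -> q0 [reject]
  "yyyy" -> q0 [reject]
  "yyyyy" -> q0 [reject]

No prefix is accepted


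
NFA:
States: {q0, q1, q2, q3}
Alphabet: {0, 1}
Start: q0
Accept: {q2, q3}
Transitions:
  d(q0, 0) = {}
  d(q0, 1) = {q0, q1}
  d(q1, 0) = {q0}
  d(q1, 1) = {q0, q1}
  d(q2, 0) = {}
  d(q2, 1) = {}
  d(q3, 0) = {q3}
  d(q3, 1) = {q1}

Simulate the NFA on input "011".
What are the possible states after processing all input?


Start: {q0}
  --0--> {}
  --1--> {}
  --1--> {}

{} (empty set, no valid transitions)


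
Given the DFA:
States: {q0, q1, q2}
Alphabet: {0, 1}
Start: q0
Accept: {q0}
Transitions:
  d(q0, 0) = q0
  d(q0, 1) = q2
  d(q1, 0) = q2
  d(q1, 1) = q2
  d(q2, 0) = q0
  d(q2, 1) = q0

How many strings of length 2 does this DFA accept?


Enumerating all length-2 strings:
  "00" -> q0 [accept]
  "01" -> q2 [reject]
  "10" -> q0 [accept]
  "11" -> q0 [accept]

3 out of 4


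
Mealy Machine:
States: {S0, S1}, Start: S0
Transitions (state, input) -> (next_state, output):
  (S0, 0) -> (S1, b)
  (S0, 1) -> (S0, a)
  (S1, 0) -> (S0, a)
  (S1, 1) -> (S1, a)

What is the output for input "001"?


Step-by-step:
  (S0, 0) -> (S1, b)
  (S1, 0) -> (S0, a)
  (S0, 1) -> (S0, a)

"baa"


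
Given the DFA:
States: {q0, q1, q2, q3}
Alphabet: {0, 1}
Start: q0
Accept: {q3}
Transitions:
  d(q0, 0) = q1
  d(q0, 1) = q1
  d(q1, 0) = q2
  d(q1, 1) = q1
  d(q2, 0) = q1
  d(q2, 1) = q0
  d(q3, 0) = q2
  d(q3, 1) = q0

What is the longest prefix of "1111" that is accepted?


Run the DFA, marking each prefix where the state is accepting:
  "" -> q0 [reject]
  "1" -> q1 [reject]
  "11" -> q1 [reject]
  "111" -> q1 [reject]
  "1111" -> q1 [reject]

No prefix is accepted


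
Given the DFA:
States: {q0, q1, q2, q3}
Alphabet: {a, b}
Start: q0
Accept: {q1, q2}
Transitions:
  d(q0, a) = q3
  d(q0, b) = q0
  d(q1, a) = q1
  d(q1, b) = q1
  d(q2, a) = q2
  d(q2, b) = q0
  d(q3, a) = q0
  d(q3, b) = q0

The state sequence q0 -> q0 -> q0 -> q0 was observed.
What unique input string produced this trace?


Trace back each transition to find the symbol:
  q0 --[b]--> q0
  q0 --[b]--> q0
  q0 --[b]--> q0

"bbb"


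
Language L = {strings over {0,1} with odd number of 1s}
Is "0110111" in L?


count('1') = 5; 5 mod 2 = 1

Yes, "0110111" is in L


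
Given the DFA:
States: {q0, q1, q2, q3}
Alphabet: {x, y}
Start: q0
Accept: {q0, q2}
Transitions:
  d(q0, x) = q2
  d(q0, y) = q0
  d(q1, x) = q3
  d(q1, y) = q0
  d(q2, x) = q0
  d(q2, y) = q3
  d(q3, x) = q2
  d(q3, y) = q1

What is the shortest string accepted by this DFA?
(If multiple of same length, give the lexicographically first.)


BFS by string length (lex-first path to each state shown):
  len 0: q0<-""
Found accept state at length 0.

"" (empty string)


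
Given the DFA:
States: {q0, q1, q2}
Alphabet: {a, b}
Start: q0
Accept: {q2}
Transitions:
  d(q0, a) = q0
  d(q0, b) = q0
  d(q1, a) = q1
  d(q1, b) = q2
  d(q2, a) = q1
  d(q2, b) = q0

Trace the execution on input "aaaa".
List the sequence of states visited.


Input: aaaa
d(q0, a) = q0
d(q0, a) = q0
d(q0, a) = q0
d(q0, a) = q0


q0 -> q0 -> q0 -> q0 -> q0


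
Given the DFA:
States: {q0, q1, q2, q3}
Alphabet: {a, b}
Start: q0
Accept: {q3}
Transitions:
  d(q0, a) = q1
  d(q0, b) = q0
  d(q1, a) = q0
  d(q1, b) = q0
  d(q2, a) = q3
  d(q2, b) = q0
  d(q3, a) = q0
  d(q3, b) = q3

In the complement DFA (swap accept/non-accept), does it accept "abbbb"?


Trace: q0 -> q1 -> q0 -> q0 -> q0 -> q0
Final: q0
Original accept: {q3}
Complement: q0 is not in original accept

Yes, complement accepts (original rejects)


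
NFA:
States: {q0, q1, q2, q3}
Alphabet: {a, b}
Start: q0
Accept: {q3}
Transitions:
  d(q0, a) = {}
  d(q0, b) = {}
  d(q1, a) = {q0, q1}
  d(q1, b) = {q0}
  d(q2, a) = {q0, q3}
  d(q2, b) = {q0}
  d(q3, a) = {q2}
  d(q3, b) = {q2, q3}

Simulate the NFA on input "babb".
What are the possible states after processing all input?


Start: {q0}
  --b--> {}
  --a--> {}
  --b--> {}
  --b--> {}

{} (empty set, no valid transitions)


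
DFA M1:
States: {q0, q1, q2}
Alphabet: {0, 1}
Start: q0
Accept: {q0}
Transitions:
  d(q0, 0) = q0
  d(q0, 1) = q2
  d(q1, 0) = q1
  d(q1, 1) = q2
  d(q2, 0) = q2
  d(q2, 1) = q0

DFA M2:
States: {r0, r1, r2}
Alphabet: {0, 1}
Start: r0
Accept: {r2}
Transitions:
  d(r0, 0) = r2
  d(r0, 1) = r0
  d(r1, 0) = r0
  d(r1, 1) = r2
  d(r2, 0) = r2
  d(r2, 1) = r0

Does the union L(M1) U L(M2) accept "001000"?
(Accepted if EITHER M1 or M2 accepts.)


M1: final=q2 accepted=False
M2: final=r2 accepted=True

Yes, union accepts


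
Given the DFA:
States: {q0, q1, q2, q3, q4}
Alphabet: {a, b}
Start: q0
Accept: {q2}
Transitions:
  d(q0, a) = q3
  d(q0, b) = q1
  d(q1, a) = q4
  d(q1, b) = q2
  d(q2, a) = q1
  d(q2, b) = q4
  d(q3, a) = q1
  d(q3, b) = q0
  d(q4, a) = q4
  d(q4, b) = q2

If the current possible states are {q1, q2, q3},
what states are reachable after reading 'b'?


Apply transition on 'b' from each current state:
  d(q1, b) = q2
  d(q2, b) = q4
  d(q3, b) = q0

{q0, q2, q4}


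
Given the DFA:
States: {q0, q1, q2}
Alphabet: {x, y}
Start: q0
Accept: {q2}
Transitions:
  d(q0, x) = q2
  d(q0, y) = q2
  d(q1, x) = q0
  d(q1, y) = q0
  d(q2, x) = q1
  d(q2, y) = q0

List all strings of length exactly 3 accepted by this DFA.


All strings of length 3: 8 total
Accepted: 4

"xyx", "xyy", "yyx", "yyy"


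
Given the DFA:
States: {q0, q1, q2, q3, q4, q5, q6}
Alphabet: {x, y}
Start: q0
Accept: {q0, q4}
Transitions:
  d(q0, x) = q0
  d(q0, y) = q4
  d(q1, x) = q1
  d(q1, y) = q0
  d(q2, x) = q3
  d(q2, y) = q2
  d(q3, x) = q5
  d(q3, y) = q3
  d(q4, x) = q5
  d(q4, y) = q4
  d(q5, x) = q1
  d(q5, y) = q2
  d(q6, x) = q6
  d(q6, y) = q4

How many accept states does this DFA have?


Accept states listed: {q0, q4}
Counting: q0(1) q4(2)

2


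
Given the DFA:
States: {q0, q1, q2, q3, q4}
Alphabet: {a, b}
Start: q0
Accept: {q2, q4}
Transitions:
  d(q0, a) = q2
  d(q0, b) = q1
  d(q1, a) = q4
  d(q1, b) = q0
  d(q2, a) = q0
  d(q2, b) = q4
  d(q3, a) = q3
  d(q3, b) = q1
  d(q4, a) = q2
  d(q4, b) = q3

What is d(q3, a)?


Looking up transition d(q3, a)

q3


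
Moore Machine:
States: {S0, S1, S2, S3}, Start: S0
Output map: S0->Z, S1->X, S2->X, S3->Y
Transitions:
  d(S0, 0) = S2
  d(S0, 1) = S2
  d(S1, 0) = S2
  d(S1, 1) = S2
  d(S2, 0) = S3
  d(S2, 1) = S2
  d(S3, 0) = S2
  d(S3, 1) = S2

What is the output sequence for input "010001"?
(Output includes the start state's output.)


Start: S0 (output Z)
  --0--> S2 (output X)
  --1--> S2 (output X)
  --0--> S3 (output Y)
  --0--> S2 (output X)
  --0--> S3 (output Y)
  --1--> S2 (output X)

"ZXXYXYX"


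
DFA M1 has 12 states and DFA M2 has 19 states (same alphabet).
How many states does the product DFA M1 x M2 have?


Product construction pairs every M1 state with every M2 state.
12 * 19 = 228

228


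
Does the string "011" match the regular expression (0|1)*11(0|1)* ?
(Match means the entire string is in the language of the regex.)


|string| = 3; first = '0'; last = '1'

Yes, "011" matches (0|1)*11(0|1)*


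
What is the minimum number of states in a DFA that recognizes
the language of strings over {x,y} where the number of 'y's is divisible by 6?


States track (count of 'y') mod 6.
Need 6 states: one per remainder 0..5; accept = remainder 0.

6


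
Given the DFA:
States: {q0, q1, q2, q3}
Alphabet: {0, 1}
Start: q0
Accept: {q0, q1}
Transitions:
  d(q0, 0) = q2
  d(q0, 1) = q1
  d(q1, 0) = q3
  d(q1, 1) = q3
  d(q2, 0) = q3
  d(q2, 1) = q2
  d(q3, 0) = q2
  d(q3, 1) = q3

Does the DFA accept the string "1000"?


Trace: q0 -> q1 -> q3 -> q2 -> q3
Final state: q3
Accept states: {q0, q1}

No, rejected (final state q3 is not an accept state)


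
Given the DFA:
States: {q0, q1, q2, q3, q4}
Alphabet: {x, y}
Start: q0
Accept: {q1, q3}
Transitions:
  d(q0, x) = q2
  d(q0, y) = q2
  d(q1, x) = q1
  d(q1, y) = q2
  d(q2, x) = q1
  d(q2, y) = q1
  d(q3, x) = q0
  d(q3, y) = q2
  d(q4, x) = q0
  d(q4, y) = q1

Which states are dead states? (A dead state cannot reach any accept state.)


Forward reachability from each state:
  q0 -> reaches accept state q1 (live)
  q1 -> reaches accept state q1 (live)
  q2 -> reaches accept state q1 (live)
  q3 -> reaches accept state q1 (live)
  q4 -> reaches accept state q1 (live)

None (all states can reach an accept state)


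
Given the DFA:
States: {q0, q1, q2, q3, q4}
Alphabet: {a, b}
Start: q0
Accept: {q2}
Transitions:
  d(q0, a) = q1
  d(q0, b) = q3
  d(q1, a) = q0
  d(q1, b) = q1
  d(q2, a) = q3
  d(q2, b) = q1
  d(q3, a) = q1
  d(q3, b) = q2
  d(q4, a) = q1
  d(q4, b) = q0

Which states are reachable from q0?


BFS from q0:
  layer 0: {q0}
  layer 1: {q1, q3}
  layer 2: {q2}

{q0, q1, q2, q3}


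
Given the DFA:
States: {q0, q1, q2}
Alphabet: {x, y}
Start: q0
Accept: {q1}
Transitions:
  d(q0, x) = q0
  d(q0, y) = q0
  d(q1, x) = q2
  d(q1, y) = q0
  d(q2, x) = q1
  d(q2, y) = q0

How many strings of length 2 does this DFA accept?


Enumerating all length-2 strings:
  "xx" -> q0 [reject]
  "xy" -> q0 [reject]
  "yx" -> q0 [reject]
  "yy" -> q0 [reject]

0 out of 4


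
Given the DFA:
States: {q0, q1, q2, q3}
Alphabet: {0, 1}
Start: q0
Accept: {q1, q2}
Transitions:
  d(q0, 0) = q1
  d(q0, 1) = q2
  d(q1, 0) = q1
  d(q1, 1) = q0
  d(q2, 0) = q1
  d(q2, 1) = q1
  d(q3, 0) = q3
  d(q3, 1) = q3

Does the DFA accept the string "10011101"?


Trace: q0 -> q2 -> q1 -> q1 -> q0 -> q2 -> q1 -> q1 -> q0
Final state: q0
Accept states: {q1, q2}

No, rejected (final state q0 is not an accept state)


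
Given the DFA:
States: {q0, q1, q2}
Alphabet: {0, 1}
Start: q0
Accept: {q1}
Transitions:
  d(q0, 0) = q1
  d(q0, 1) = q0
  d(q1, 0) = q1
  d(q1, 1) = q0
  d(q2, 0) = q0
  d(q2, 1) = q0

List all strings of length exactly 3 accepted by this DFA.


All strings of length 3: 8 total
Accepted: 4

"000", "010", "100", "110"


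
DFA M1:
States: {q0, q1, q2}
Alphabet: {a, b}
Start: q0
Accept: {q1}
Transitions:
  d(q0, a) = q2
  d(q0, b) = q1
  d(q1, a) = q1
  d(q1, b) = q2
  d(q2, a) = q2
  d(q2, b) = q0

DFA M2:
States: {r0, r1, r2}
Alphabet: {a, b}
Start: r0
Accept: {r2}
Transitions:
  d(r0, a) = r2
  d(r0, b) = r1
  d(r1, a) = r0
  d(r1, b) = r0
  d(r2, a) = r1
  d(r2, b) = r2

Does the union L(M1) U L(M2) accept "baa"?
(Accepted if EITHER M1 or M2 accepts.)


M1: final=q1 accepted=True
M2: final=r2 accepted=True

Yes, union accepts


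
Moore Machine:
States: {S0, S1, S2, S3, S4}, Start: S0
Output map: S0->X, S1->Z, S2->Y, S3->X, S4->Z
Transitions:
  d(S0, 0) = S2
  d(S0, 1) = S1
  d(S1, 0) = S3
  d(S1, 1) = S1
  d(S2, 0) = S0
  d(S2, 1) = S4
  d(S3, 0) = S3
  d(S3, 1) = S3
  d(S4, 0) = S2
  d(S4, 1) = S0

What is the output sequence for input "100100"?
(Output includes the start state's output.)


Start: S0 (output X)
  --1--> S1 (output Z)
  --0--> S3 (output X)
  --0--> S3 (output X)
  --1--> S3 (output X)
  --0--> S3 (output X)
  --0--> S3 (output X)

"XZXXXXX"


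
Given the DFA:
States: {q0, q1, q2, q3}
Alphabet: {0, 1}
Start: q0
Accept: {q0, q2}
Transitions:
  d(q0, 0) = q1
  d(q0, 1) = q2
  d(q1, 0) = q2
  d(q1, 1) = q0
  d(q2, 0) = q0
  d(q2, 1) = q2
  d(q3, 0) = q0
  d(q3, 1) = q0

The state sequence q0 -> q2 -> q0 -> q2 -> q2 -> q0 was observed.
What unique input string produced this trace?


Trace back each transition to find the symbol:
  q0 --[1]--> q2
  q2 --[0]--> q0
  q0 --[1]--> q2
  q2 --[1]--> q2
  q2 --[0]--> q0

"10110"


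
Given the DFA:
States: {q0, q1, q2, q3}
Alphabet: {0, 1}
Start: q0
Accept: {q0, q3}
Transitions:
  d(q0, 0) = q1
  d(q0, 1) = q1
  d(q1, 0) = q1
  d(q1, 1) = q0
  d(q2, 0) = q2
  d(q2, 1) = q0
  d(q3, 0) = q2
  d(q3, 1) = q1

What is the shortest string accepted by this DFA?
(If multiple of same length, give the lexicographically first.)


BFS by string length (lex-first path to each state shown):
  len 0: q0<-""
Found accept state at length 0.

"" (empty string)


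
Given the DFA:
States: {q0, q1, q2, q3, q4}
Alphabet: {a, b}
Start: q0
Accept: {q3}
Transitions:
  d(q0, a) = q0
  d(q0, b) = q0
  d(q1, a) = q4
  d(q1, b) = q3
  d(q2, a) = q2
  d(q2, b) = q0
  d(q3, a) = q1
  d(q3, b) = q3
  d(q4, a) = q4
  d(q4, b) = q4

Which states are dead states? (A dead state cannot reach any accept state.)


Forward reachability from each state:
  q0 -> reaches {q0}, no accept state (dead)
  q1 -> reaches accept state q3 (live)
  q2 -> reaches {q0, q2}, no accept state (dead)
  q3 -> reaches accept state q3 (live)
  q4 -> reaches {q4}, no accept state (dead)

{q0, q2, q4}


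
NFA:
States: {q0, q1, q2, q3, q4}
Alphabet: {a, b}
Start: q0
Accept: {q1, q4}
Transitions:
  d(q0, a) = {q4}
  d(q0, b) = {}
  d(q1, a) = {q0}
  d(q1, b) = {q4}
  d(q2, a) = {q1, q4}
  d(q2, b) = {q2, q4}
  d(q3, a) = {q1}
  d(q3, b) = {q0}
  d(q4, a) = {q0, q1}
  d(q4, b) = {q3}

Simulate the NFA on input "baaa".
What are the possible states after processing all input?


Start: {q0}
  --b--> {}
  --a--> {}
  --a--> {}
  --a--> {}

{} (empty set, no valid transitions)


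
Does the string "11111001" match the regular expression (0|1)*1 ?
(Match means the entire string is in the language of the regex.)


|string| = 8; first = '1'; last = '1'

Yes, "11111001" matches (0|1)*1


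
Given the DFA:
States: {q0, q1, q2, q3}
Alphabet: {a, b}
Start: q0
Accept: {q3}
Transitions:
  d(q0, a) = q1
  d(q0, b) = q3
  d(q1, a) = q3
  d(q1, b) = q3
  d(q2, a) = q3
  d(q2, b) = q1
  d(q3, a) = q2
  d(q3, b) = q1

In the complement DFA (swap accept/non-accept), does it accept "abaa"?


Trace: q0 -> q1 -> q3 -> q2 -> q3
Final: q3
Original accept: {q3}
Complement: q3 is in original accept

No, complement rejects (original accepts)


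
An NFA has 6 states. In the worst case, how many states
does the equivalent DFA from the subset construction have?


Subset construction: one DFA state per subset of NFA states.
2^6 = 64

64


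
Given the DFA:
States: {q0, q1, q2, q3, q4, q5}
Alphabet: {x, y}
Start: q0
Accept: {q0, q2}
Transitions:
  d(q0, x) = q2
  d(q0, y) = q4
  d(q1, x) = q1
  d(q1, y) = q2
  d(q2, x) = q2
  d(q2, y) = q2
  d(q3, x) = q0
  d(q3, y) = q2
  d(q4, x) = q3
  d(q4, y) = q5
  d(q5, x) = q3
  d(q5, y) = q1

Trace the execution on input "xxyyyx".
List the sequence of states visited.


Input: xxyyyx
d(q0, x) = q2
d(q2, x) = q2
d(q2, y) = q2
d(q2, y) = q2
d(q2, y) = q2
d(q2, x) = q2


q0 -> q2 -> q2 -> q2 -> q2 -> q2 -> q2


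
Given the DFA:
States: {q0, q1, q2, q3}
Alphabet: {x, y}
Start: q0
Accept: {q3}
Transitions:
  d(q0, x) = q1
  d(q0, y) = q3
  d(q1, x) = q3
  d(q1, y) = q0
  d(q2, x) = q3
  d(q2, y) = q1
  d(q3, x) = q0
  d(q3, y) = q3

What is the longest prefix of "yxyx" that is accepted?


Run the DFA, marking each prefix where the state is accepting:
  "" -> q0 [reject]
  "y" -> q3 [accept]
  "yx" -> q0 [reject]
  "yxy" -> q3 [accept]
  "yxyx" -> q0 [reject]

"yxy"


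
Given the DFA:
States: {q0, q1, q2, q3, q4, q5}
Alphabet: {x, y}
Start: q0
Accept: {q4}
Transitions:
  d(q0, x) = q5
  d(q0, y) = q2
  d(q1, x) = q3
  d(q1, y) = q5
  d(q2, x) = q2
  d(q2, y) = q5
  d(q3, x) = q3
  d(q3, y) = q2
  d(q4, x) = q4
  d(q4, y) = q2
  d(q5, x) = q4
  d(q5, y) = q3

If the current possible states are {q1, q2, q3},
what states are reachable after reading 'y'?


Apply transition on 'y' from each current state:
  d(q1, y) = q5
  d(q2, y) = q5
  d(q3, y) = q2

{q2, q5}


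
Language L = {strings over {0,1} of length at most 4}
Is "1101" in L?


length = 4

Yes, "1101" is in L


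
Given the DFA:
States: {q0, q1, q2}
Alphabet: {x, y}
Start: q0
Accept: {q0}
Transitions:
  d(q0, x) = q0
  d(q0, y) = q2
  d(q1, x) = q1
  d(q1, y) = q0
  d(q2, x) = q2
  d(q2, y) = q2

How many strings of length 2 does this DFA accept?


Enumerating all length-2 strings:
  "xx" -> q0 [accept]
  "xy" -> q2 [reject]
  "yx" -> q2 [reject]
  "yy" -> q2 [reject]

1 out of 4


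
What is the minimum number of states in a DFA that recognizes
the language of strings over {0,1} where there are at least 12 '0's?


States: count = 0, 1, ..., 11, and a final '>= 12' state.
Total: 12 + 1 = 13. Accept = '>= 12' state.

13


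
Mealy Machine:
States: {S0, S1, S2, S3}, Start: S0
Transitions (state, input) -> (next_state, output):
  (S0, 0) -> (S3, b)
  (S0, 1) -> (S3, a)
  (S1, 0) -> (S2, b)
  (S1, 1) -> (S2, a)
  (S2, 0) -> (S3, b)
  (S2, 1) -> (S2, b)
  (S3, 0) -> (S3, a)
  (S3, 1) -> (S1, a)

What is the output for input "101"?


Step-by-step:
  (S0, 1) -> (S3, a)
  (S3, 0) -> (S3, a)
  (S3, 1) -> (S1, a)

"aaa"


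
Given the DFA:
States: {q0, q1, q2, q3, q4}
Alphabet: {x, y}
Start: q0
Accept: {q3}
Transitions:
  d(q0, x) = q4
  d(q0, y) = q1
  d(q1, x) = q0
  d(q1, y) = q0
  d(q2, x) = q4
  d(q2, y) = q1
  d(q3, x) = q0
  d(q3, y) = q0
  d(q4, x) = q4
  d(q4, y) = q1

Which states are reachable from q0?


BFS from q0:
  layer 0: {q0}
  layer 1: {q1, q4}

{q0, q1, q4}


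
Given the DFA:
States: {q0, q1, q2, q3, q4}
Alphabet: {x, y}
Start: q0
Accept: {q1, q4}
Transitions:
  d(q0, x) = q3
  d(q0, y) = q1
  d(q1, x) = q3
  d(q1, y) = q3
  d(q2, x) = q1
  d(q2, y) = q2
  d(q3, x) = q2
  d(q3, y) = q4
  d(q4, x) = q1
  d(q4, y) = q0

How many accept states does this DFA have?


Accept states listed: {q1, q4}
Counting: q1(1) q4(2)

2


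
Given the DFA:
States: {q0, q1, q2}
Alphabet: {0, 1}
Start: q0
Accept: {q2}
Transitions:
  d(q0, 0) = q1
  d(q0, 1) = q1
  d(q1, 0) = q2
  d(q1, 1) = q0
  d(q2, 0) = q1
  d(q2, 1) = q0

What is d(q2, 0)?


Looking up transition d(q2, 0)

q1


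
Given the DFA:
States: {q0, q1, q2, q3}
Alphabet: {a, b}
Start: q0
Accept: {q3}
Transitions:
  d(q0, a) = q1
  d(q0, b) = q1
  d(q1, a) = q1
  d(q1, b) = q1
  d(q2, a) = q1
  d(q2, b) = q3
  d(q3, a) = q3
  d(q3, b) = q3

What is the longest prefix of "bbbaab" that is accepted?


Run the DFA, marking each prefix where the state is accepting:
  "" -> q0 [reject]
  "b" -> q1 [reject]
  "bb" -> q1 [reject]
  "bbb" -> q1 [reject]
  "bbba" -> q1 [reject]
  "bbbaa" -> q1 [reject]
  "bbbaab" -> q1 [reject]

No prefix is accepted


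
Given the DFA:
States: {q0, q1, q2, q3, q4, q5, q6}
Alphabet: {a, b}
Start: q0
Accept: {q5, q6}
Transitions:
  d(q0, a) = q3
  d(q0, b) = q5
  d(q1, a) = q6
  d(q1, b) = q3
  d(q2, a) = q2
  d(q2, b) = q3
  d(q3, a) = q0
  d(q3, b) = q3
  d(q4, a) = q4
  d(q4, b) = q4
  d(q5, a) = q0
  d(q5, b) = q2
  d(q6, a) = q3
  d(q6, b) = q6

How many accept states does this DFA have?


Accept states listed: {q5, q6}
Counting: q5(1) q6(2)

2


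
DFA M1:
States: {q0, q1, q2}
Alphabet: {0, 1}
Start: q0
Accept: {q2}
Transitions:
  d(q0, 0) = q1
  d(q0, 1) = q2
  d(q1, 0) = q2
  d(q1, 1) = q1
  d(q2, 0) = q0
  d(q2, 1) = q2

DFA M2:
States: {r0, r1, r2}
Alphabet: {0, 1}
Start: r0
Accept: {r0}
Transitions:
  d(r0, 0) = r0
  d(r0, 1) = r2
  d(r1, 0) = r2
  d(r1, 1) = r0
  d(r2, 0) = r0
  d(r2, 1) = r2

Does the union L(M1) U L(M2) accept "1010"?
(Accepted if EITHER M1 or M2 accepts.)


M1: final=q0 accepted=False
M2: final=r0 accepted=True

Yes, union accepts


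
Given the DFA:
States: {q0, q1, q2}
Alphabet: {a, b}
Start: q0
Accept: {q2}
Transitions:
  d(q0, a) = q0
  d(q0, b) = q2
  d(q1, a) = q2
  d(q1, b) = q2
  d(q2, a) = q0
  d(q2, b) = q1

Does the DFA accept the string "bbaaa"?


Trace: q0 -> q2 -> q1 -> q2 -> q0 -> q0
Final state: q0
Accept states: {q2}

No, rejected (final state q0 is not an accept state)


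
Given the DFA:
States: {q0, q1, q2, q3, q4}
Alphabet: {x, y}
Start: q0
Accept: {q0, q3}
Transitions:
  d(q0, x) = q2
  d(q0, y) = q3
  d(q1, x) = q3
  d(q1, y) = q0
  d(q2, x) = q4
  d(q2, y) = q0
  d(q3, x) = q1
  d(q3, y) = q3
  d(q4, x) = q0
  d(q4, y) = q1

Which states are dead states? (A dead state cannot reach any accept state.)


Forward reachability from each state:
  q0 -> reaches accept state q0 (live)
  q1 -> reaches accept state q0 (live)
  q2 -> reaches accept state q0 (live)
  q3 -> reaches accept state q0 (live)
  q4 -> reaches accept state q0 (live)

None (all states can reach an accept state)


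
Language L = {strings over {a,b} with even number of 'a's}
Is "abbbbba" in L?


count('a') = 2; 2 mod 2 = 0

Yes, "abbbbba" is in L


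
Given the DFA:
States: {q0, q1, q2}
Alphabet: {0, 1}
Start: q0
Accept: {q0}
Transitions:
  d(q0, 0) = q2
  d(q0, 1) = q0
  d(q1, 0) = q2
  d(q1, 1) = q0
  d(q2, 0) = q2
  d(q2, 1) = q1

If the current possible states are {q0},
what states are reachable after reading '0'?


Apply transition on '0' from each current state:
  d(q0, 0) = q2

{q2}


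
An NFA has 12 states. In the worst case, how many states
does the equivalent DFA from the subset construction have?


Subset construction: one DFA state per subset of NFA states.
2^12 = 4096

4096


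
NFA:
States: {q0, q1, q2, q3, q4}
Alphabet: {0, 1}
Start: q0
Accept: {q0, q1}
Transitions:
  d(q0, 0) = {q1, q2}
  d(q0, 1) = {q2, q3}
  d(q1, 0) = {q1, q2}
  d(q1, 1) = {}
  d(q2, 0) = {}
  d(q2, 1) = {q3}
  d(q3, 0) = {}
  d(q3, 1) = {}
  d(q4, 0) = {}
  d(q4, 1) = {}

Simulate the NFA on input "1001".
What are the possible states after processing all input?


Start: {q0}
  --1--> {q2, q3}
  --0--> {}
  --0--> {}
  --1--> {}

{} (empty set, no valid transitions)


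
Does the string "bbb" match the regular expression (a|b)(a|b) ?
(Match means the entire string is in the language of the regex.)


|string| = 3; first = 'b'; last = 'b'

No, "bbb" does not match (a|b)(a|b)


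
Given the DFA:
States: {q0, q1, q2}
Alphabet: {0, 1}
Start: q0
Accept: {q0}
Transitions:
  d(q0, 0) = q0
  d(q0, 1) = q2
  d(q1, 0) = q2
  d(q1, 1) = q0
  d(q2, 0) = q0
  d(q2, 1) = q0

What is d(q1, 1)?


Looking up transition d(q1, 1)

q0


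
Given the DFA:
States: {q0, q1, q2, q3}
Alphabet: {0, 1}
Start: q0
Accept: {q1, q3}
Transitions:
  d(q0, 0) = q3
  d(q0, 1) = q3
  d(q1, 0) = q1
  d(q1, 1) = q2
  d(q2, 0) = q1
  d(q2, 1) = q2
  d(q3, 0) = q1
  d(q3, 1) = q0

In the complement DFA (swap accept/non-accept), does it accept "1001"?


Trace: q0 -> q3 -> q1 -> q1 -> q2
Final: q2
Original accept: {q1, q3}
Complement: q2 is not in original accept

Yes, complement accepts (original rejects)


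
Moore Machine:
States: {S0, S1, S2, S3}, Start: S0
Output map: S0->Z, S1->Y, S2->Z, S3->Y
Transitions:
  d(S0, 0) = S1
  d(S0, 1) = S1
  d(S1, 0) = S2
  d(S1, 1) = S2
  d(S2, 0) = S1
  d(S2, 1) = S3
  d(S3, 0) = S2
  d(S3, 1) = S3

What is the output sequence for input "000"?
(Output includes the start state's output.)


Start: S0 (output Z)
  --0--> S1 (output Y)
  --0--> S2 (output Z)
  --0--> S1 (output Y)

"ZYZY"


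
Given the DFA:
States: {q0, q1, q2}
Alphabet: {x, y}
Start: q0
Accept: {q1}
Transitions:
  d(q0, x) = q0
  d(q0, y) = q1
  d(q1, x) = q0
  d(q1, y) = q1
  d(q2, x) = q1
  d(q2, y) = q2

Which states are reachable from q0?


BFS from q0:
  layer 0: {q0}
  layer 1: {q1}

{q0, q1}


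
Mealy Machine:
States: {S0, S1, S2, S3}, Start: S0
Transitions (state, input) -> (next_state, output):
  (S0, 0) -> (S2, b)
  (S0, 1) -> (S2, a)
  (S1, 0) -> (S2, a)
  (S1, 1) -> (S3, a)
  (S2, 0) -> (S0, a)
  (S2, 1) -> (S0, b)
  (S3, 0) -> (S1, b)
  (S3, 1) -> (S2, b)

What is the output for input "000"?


Step-by-step:
  (S0, 0) -> (S2, b)
  (S2, 0) -> (S0, a)
  (S0, 0) -> (S2, b)

"bab"


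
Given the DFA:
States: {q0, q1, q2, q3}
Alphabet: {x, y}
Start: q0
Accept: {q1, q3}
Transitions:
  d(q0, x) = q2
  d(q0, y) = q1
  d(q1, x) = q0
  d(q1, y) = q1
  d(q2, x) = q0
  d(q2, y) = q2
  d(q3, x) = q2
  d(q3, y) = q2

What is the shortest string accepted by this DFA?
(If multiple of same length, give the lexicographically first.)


BFS by string length (lex-first path to each state shown):
  len 0: q0<-""
  len 1: q1<-"y", q2<-"x"
Found accept state at length 1.

"y"


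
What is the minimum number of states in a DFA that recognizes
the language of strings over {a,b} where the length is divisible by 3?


States track (length) mod 3.
Need 3 states: one per remainder 0..2; accept = remainder 0.

3


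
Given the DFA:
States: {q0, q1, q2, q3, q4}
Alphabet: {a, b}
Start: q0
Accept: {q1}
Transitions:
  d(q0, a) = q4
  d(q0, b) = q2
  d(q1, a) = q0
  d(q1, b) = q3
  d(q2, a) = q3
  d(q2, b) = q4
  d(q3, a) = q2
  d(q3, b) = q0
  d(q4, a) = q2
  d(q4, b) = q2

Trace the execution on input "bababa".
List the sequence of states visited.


Input: bababa
d(q0, b) = q2
d(q2, a) = q3
d(q3, b) = q0
d(q0, a) = q4
d(q4, b) = q2
d(q2, a) = q3


q0 -> q2 -> q3 -> q0 -> q4 -> q2 -> q3


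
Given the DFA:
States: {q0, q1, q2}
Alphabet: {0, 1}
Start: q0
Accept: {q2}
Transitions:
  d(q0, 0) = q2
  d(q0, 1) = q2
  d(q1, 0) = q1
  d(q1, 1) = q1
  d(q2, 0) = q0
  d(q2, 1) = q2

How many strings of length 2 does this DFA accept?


Enumerating all length-2 strings:
  "00" -> q0 [reject]
  "01" -> q2 [accept]
  "10" -> q0 [reject]
  "11" -> q2 [accept]

2 out of 4


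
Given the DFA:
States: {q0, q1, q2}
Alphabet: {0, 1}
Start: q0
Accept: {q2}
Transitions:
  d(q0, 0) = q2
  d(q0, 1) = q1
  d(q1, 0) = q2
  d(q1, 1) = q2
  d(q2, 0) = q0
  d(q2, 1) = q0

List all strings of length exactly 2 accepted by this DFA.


All strings of length 2: 4 total
Accepted: 2

"10", "11"


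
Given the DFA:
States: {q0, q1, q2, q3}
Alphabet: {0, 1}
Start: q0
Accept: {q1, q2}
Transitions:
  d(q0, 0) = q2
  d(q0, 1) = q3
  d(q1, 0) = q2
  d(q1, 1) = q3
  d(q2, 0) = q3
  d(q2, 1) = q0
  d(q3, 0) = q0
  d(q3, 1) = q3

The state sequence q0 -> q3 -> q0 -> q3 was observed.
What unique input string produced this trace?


Trace back each transition to find the symbol:
  q0 --[1]--> q3
  q3 --[0]--> q0
  q0 --[1]--> q3

"101"


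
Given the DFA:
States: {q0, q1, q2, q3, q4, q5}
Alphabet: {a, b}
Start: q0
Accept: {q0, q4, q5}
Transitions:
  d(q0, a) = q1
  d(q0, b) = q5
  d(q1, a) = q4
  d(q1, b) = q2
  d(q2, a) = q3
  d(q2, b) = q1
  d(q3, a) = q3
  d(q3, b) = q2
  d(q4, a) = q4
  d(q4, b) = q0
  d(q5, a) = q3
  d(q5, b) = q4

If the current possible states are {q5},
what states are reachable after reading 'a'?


Apply transition on 'a' from each current state:
  d(q5, a) = q3

{q3}


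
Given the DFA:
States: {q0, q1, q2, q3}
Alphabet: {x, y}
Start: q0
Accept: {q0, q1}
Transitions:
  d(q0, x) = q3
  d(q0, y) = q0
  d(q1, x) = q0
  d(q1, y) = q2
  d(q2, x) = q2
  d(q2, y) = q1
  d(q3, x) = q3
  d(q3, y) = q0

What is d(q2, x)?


Looking up transition d(q2, x)

q2


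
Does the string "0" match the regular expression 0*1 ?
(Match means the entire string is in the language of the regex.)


|string| = 1; first = '0'; last = '0'

No, "0" does not match 0*1


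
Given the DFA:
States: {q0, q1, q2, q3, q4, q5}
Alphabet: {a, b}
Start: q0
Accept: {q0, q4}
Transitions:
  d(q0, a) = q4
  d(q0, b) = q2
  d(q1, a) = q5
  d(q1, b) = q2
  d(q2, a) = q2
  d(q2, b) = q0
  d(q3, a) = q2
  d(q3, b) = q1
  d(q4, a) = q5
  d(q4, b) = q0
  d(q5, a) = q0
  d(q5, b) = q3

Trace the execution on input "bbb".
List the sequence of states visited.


Input: bbb
d(q0, b) = q2
d(q2, b) = q0
d(q0, b) = q2


q0 -> q2 -> q0 -> q2


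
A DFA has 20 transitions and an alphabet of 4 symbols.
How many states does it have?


Each state has exactly one transition per symbol.
states = transitions / |alphabet| = 20 / 4 = 5

5


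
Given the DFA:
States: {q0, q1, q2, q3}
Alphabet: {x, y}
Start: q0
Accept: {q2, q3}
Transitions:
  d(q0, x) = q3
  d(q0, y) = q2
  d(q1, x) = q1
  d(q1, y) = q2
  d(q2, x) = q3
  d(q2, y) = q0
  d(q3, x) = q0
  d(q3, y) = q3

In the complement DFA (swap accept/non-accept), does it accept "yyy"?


Trace: q0 -> q2 -> q0 -> q2
Final: q2
Original accept: {q2, q3}
Complement: q2 is in original accept

No, complement rejects (original accepts)


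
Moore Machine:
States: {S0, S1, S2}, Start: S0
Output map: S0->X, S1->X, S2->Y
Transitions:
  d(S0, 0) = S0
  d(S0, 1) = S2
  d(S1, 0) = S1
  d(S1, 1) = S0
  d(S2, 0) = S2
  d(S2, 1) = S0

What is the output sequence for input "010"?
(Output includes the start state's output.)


Start: S0 (output X)
  --0--> S0 (output X)
  --1--> S2 (output Y)
  --0--> S2 (output Y)

"XXYY"


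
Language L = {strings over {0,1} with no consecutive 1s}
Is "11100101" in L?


'11' occurs at index 0

No, "11100101" is not in L


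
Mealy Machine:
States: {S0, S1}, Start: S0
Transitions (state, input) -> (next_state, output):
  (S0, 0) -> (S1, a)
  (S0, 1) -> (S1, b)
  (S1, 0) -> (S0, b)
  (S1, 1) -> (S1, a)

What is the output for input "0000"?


Step-by-step:
  (S0, 0) -> (S1, a)
  (S1, 0) -> (S0, b)
  (S0, 0) -> (S1, a)
  (S1, 0) -> (S0, b)

"abab"


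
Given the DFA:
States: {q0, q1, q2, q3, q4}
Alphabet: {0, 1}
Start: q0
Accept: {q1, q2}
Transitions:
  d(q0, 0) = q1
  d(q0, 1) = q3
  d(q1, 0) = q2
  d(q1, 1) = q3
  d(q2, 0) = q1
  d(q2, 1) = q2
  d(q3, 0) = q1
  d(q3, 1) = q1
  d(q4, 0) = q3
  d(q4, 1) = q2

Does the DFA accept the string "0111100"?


Trace: q0 -> q1 -> q3 -> q1 -> q3 -> q1 -> q2 -> q1
Final state: q1
Accept states: {q1, q2}

Yes, accepted (final state q1 is an accept state)


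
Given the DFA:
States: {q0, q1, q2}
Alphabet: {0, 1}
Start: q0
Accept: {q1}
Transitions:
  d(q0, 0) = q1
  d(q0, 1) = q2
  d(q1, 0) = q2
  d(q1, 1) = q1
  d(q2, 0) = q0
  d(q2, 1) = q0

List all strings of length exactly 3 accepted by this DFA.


All strings of length 3: 8 total
Accepted: 3

"011", "100", "110"


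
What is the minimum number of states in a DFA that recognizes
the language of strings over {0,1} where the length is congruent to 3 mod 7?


States track (length) mod 7.
Need 7 states: one per remainder 0..6; accept = remainder 3.

7


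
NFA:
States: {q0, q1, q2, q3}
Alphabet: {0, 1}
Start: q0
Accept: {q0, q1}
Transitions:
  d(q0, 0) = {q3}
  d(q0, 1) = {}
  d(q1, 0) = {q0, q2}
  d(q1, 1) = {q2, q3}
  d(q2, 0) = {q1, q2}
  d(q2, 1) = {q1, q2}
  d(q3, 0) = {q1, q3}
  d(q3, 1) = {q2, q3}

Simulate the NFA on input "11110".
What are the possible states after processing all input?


Start: {q0}
  --1--> {}
  --1--> {}
  --1--> {}
  --1--> {}
  --0--> {}

{} (empty set, no valid transitions)


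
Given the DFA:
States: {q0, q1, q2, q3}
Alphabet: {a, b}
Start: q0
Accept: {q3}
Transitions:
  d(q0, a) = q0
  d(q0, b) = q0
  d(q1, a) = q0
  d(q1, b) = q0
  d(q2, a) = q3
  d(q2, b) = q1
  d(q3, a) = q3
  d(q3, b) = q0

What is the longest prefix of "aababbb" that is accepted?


Run the DFA, marking each prefix where the state is accepting:
  "" -> q0 [reject]
  "a" -> q0 [reject]
  "aa" -> q0 [reject]
  "aab" -> q0 [reject]
  "aaba" -> q0 [reject]
  "aabab" -> q0 [reject]
  "aababb" -> q0 [reject]
  "aababbb" -> q0 [reject]

No prefix is accepted


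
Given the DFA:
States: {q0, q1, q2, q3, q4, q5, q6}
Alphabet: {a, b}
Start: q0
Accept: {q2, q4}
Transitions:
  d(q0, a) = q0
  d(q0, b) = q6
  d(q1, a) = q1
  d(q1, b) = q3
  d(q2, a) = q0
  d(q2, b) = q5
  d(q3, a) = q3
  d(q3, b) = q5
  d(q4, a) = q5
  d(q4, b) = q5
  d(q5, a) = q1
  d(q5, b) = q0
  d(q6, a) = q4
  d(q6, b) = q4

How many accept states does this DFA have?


Accept states listed: {q2, q4}
Counting: q2(1) q4(2)

2


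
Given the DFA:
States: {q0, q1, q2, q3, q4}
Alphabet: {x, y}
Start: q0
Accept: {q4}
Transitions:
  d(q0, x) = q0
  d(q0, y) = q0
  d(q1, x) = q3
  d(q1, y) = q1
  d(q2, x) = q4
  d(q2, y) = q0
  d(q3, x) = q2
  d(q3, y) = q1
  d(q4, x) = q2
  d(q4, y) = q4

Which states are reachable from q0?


BFS from q0:
  layer 0: {q0}

{q0}


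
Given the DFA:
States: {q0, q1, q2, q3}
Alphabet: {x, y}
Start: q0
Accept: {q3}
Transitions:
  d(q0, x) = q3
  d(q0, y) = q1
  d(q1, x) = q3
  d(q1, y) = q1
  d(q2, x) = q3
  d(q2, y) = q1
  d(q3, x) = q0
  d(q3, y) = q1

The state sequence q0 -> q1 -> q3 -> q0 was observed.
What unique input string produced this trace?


Trace back each transition to find the symbol:
  q0 --[y]--> q1
  q1 --[x]--> q3
  q3 --[x]--> q0

"yxx"


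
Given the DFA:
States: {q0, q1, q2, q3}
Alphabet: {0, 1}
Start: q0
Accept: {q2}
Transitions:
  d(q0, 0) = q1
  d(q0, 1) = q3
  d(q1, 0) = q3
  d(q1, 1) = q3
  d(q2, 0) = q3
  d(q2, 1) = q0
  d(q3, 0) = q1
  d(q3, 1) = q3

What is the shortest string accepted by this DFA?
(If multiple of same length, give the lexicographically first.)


BFS by string length (lex-first path to each state shown):
  len 0: q0<-""
  len 1: q1<-"0", q3<-"1"
  len 2: q1<-"10", q3<-"00"
  len 3: q1<-"000", q3<-"001"
  len 4: q1<-"0010", q3<-"0000"
  len 5: q1<-"00000", q3<-"00001"
  len 6: q1<-"000010", q3<-"000000"
  len 7: q1<-"0000000", q3<-"0000001"
  len 8: q1<-"00000010", q3<-"00000000"

No string accepted (empty language)


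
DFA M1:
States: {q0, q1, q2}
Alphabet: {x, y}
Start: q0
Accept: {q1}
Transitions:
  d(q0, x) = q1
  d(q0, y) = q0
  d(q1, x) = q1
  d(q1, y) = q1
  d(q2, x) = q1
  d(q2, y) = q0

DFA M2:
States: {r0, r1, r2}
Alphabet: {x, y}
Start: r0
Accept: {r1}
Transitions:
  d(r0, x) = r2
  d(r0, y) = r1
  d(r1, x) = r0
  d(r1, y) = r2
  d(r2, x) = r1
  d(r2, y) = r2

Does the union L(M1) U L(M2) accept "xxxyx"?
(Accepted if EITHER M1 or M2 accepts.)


M1: final=q1 accepted=True
M2: final=r0 accepted=False

Yes, union accepts


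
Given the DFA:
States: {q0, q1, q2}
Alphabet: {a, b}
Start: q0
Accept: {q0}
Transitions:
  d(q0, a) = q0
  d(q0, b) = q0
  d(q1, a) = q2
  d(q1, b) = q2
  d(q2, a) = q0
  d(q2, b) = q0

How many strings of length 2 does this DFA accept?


Enumerating all length-2 strings:
  "aa" -> q0 [accept]
  "ab" -> q0 [accept]
  "ba" -> q0 [accept]
  "bb" -> q0 [accept]

4 out of 4


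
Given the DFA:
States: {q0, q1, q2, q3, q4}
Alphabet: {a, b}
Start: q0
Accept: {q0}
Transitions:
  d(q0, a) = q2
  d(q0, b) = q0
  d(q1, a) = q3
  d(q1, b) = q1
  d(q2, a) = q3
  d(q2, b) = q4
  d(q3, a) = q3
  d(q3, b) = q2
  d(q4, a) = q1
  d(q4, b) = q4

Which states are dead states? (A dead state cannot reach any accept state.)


Forward reachability from each state:
  q0 -> reaches accept state q0 (live)
  q1 -> reaches {q1, q2, q3, q4}, no accept state (dead)
  q2 -> reaches {q1, q2, q3, q4}, no accept state (dead)
  q3 -> reaches {q1, q2, q3, q4}, no accept state (dead)
  q4 -> reaches {q1, q2, q3, q4}, no accept state (dead)

{q1, q2, q3, q4}


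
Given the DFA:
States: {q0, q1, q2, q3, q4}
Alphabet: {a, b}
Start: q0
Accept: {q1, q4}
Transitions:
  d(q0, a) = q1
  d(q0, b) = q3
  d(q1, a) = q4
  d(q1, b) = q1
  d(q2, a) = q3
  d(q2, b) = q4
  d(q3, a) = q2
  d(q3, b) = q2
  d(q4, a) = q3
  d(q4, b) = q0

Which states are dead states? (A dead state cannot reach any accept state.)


Forward reachability from each state:
  q0 -> reaches accept state q1 (live)
  q1 -> reaches accept state q1 (live)
  q2 -> reaches accept state q1 (live)
  q3 -> reaches accept state q1 (live)
  q4 -> reaches accept state q1 (live)

None (all states can reach an accept state)


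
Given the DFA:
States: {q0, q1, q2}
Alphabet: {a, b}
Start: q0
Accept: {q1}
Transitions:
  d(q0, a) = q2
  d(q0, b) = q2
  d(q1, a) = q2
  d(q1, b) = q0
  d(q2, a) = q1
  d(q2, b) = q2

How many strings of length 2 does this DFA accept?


Enumerating all length-2 strings:
  "aa" -> q1 [accept]
  "ab" -> q2 [reject]
  "ba" -> q1 [accept]
  "bb" -> q2 [reject]

2 out of 4


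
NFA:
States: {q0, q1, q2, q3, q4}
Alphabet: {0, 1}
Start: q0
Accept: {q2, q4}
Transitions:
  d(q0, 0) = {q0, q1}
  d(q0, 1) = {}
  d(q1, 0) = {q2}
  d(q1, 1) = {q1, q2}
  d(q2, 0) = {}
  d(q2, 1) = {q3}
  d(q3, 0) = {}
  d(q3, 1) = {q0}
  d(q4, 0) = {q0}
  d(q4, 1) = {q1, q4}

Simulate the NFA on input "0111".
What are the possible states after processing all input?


Start: {q0}
  --0--> {q0, q1}
  --1--> {q1, q2}
  --1--> {q1, q2, q3}
  --1--> {q0, q1, q2, q3}

{q0, q1, q2, q3}


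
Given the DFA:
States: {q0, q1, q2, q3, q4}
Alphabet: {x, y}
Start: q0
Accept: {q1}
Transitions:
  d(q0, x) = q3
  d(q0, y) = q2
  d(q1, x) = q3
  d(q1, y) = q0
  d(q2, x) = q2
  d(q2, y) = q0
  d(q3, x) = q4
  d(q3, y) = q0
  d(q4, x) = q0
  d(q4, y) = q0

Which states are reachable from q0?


BFS from q0:
  layer 0: {q0}
  layer 1: {q2, q3}
  layer 2: {q4}

{q0, q2, q3, q4}


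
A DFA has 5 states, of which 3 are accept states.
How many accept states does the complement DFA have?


Complement swaps accept and non-accept states.
5 - 3 = 2

2


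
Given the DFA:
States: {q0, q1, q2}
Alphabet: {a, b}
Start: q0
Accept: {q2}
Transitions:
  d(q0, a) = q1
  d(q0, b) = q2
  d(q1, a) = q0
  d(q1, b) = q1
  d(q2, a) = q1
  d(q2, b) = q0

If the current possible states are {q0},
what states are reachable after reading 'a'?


Apply transition on 'a' from each current state:
  d(q0, a) = q1

{q1}


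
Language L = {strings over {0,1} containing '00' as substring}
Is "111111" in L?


'00' does not occur

No, "111111" is not in L


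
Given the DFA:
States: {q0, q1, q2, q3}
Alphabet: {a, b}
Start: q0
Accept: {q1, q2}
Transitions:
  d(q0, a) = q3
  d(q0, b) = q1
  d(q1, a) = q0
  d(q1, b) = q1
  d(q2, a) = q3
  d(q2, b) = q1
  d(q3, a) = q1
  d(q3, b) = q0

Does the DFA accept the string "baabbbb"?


Trace: q0 -> q1 -> q0 -> q3 -> q0 -> q1 -> q1 -> q1
Final state: q1
Accept states: {q1, q2}

Yes, accepted (final state q1 is an accept state)


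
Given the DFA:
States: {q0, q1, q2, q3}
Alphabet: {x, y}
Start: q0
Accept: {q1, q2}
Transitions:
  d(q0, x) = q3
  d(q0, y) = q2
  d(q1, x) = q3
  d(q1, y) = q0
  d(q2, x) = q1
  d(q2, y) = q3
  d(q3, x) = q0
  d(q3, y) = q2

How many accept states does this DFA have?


Accept states listed: {q1, q2}
Counting: q1(1) q2(2)

2


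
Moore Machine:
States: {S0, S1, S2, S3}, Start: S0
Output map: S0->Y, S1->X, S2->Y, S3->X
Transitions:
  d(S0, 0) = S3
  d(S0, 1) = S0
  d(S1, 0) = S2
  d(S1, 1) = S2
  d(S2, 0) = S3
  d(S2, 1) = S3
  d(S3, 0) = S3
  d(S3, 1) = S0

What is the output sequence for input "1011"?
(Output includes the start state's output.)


Start: S0 (output Y)
  --1--> S0 (output Y)
  --0--> S3 (output X)
  --1--> S0 (output Y)
  --1--> S0 (output Y)

"YYXYY"


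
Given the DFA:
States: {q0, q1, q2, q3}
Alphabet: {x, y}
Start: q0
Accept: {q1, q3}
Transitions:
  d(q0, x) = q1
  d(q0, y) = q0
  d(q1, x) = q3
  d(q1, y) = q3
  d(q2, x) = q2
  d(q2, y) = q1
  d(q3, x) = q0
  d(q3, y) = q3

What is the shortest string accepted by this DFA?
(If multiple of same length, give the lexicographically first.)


BFS by string length (lex-first path to each state shown):
  len 0: q0<-""
  len 1: q0<-"y", q1<-"x"
Found accept state at length 1.

"x"


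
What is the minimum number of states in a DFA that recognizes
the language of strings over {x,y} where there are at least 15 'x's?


States: count = 0, 1, ..., 14, and a final '>= 15' state.
Total: 15 + 1 = 16. Accept = '>= 15' state.

16


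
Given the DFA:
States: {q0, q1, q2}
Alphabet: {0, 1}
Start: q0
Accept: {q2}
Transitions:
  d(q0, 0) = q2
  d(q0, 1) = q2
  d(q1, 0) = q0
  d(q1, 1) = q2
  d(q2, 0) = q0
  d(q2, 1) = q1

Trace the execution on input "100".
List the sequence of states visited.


Input: 100
d(q0, 1) = q2
d(q2, 0) = q0
d(q0, 0) = q2


q0 -> q2 -> q0 -> q2


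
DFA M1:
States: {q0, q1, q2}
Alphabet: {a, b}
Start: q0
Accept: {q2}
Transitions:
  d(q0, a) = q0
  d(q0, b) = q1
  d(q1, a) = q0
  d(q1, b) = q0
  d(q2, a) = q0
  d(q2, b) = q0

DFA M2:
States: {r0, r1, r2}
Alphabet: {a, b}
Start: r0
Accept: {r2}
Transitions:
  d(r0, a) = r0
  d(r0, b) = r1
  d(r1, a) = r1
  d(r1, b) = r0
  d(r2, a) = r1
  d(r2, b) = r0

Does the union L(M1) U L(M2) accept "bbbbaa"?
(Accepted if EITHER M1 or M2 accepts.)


M1: final=q0 accepted=False
M2: final=r0 accepted=False

No, union rejects (neither accepts)
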